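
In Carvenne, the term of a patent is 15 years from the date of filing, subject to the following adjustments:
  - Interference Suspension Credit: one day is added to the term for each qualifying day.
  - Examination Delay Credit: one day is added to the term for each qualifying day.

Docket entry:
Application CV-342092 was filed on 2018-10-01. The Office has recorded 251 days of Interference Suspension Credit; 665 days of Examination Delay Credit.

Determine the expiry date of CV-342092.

2036-04-04

Base term: filing date + 15 years → 1 October 2033.
Interference Suspension Credit: +251 days → 9 June 2034.
Examination Delay Credit: +665 days → 4 April 2036.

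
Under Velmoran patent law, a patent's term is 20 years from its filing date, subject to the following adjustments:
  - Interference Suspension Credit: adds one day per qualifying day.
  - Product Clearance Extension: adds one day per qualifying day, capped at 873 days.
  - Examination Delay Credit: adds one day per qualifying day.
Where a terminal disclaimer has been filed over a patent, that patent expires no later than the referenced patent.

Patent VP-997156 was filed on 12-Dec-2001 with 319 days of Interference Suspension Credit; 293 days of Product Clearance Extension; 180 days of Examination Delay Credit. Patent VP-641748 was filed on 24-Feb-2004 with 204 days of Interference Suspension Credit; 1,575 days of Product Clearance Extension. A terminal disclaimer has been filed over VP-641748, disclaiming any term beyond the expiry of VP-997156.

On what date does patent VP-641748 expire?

February 12, 2024

Natural term of VP-641748:
  Base: filing + 20 years → 24 February 2024.
  Interference Suspension Credit: +204 days → 15 September 2024.
  Product Clearance Extension: 1575 days claimed exceeds the 873-day cap, so +873 days → 5 February 2027.
Expiry of referenced patent VP-997156:
  Base: filing + 20 years → 12 December 2021.
  Interference Suspension Credit: +319 days → 27 October 2022.
  Product Clearance Extension: 293 days (within the 873-day cap) → +293 days → 16 August 2023.
  Examination Delay Credit: +180 days → 12 February 2024.
Terminal disclaimer: VP-641748 expires on the earlier of 5 February 2027 and 12 February 2024.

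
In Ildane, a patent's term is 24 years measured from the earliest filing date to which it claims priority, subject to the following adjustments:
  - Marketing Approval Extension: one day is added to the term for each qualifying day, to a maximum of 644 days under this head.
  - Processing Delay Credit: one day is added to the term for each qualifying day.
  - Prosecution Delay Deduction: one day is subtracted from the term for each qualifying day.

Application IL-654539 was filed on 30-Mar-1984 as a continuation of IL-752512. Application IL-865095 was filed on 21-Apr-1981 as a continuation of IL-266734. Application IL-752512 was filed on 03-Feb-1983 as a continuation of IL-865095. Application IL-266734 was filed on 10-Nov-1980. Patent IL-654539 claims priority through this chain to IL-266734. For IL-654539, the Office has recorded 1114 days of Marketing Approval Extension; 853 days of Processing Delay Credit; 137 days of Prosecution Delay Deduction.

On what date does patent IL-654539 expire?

Earliest priority filing: 10 November 1980.
Base term: 10 November 1980 + 24 years → 10 November 2004.
Marketing Approval Extension: 1114 days claimed exceeds the 644-day cap, so +644 days → 16 August 2006.
Processing Delay Credit: +853 days → 16 December 2008.
Prosecution Delay Deduction: −137 days → 1 August 2008.

2008-08-01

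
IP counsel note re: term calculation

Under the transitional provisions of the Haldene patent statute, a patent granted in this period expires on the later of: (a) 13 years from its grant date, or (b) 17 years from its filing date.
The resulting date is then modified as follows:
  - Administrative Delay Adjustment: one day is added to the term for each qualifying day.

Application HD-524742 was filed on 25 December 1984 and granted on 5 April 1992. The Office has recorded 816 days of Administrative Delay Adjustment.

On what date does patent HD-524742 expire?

(a) grant + 13 years → 5 April 2005.
(b) filing + 17 years → 25 December 2001.
Later of the two: 5 April 2005.
Administrative Delay Adjustment: +816 days → 30 June 2007.

2007-06-30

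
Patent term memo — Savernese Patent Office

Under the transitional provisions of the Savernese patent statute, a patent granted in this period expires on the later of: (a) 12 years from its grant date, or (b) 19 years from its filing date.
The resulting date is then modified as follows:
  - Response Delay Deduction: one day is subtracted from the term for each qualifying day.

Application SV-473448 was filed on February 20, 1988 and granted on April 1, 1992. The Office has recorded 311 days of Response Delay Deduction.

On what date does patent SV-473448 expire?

(a) grant + 12 years → 1 April 2004.
(b) filing + 19 years → 20 February 2007.
Later of the two: 20 February 2007.
Response Delay Deduction: −311 days → 15 April 2006.

2006-04-15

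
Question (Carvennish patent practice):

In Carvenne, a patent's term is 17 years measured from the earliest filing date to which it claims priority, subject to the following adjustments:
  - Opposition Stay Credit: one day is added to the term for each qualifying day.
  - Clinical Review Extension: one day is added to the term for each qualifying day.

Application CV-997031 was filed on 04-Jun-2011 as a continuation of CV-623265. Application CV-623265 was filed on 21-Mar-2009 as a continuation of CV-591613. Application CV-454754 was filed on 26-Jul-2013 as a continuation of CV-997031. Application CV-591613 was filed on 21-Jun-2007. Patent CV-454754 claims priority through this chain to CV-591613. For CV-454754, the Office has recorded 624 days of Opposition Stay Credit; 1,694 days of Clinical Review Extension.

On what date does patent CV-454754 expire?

October 26, 2030

Earliest priority filing: 21 June 2007.
Base term: 21 June 2007 + 17 years → 21 June 2024.
Opposition Stay Credit: +624 days → 7 March 2026.
Clinical Review Extension: +1694 days → 26 October 2030.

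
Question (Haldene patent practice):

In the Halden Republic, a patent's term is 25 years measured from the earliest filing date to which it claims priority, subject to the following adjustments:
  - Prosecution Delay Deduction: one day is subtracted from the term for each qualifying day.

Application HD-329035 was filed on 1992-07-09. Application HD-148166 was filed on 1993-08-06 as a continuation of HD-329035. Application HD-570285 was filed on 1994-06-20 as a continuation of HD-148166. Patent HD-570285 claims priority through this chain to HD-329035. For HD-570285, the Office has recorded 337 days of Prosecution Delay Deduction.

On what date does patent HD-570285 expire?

August 6, 2016

Earliest priority filing: 9 July 1992.
Base term: 9 July 1992 + 25 years → 9 July 2017.
Prosecution Delay Deduction: −337 days → 6 August 2016.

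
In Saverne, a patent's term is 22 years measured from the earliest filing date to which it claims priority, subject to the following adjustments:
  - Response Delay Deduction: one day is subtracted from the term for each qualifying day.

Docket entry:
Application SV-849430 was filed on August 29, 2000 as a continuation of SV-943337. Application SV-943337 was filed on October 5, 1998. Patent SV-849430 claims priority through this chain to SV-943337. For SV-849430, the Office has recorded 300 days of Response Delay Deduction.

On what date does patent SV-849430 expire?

2019-12-10

Earliest priority filing: 5 October 1998.
Base term: 5 October 1998 + 22 years → 5 October 2020.
Response Delay Deduction: −300 days → 10 December 2019.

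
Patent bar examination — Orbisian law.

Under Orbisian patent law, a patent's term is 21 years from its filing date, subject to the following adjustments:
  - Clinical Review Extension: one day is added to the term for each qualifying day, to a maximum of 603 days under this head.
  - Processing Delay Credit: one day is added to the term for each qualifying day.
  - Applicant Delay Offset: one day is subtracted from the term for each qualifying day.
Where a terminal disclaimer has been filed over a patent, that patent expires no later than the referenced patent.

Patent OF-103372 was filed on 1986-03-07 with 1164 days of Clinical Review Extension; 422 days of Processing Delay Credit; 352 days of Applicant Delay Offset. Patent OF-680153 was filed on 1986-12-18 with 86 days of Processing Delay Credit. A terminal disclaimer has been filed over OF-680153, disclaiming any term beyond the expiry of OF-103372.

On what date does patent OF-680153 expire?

March 13, 2008

Natural term of OF-680153:
  Base: filing + 21 years → 18 December 2007.
  Processing Delay Credit: +86 days → 13 March 2008.
Expiry of referenced patent OF-103372:
  Base: filing + 21 years → 7 March 2007.
  Clinical Review Extension: 1164 days claimed exceeds the 603-day cap, so +603 days → 30 October 2008.
  Processing Delay Credit: +422 days → 26 December 2009.
  Applicant Delay Offset: −352 days → 8 January 2009.
Terminal disclaimer: OF-680153 expires on the earlier of 13 March 2008 and 8 January 2009.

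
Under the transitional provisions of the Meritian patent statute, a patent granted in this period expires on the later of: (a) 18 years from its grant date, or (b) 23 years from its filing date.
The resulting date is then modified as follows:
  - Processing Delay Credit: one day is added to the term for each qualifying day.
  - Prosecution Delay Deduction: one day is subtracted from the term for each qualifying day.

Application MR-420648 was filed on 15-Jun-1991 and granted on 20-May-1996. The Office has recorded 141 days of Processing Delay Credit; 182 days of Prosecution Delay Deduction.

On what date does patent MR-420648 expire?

(a) grant + 18 years → 20 May 2014.
(b) filing + 23 years → 15 June 2014.
Later of the two: 15 June 2014.
Processing Delay Credit: +141 days → 3 November 2014.
Prosecution Delay Deduction: −182 days → 5 May 2014.

2014-05-05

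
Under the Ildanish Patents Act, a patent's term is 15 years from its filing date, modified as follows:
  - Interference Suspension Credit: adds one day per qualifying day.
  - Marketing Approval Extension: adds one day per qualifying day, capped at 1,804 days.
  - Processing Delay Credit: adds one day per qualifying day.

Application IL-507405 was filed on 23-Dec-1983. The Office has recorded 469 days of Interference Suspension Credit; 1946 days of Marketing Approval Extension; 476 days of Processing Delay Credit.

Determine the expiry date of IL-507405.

2006-07-03

Base term: filing date + 15 years → 23 December 1998.
Interference Suspension Credit: +469 days → 5 April 2000.
Marketing Approval Extension: 1946 days claimed exceeds the 1804-day cap, so +1804 days → 14 March 2005.
Processing Delay Credit: +476 days → 3 July 2006.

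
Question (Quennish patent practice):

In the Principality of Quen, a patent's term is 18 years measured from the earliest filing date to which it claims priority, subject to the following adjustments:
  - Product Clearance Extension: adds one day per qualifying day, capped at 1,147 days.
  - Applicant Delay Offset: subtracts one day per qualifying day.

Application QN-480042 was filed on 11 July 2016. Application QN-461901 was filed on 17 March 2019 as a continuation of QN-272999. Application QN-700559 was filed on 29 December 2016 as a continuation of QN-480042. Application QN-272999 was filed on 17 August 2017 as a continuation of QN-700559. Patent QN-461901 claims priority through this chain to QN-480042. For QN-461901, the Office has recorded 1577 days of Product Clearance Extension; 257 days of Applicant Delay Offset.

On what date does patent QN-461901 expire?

Earliest priority filing: 11 July 2016.
Base term: 11 July 2016 + 18 years → 11 July 2034.
Product Clearance Extension: 1577 days claimed exceeds the 1147-day cap, so +1147 days → 31 August 2037.
Applicant Delay Offset: −257 days → 17 December 2036.

2036-12-17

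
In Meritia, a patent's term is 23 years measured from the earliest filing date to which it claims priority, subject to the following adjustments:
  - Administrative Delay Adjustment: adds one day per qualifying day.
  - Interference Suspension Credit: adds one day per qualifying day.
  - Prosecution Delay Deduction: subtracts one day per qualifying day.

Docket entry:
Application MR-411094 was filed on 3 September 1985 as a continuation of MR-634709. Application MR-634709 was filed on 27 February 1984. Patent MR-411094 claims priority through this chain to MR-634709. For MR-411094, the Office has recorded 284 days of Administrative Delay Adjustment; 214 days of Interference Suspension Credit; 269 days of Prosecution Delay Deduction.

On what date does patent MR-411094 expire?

October 14, 2007

Earliest priority filing: 27 February 1984.
Base term: 27 February 1984 + 23 years → 27 February 2007.
Administrative Delay Adjustment: +284 days → 8 December 2007.
Interference Suspension Credit: +214 days → 9 July 2008.
Prosecution Delay Deduction: −269 days → 14 October 2007.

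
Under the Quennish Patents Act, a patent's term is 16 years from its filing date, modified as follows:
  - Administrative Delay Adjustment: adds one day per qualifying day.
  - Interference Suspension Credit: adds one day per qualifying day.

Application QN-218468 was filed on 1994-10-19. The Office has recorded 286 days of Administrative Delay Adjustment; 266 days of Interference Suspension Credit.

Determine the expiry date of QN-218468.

Base term: filing date + 16 years → 19 October 2010.
Administrative Delay Adjustment: +286 days → 1 August 2011.
Interference Suspension Credit: +266 days → 23 April 2012.

April 23, 2012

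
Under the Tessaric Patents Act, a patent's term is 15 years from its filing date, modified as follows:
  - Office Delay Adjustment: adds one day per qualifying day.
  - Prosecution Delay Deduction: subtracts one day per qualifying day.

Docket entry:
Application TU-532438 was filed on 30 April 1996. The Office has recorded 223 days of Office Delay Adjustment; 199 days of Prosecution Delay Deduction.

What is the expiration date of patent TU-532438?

May 24, 2011

Base term: filing date + 15 years → 30 April 2011.
Office Delay Adjustment: +223 days → 9 December 2011.
Prosecution Delay Deduction: −199 days → 24 May 2011.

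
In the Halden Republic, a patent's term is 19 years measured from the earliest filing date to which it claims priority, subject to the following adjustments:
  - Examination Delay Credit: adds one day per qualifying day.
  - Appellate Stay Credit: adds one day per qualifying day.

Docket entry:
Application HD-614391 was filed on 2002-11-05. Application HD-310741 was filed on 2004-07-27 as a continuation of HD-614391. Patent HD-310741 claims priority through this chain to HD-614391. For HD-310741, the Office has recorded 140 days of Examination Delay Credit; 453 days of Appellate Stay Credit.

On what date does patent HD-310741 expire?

Earliest priority filing: 5 November 2002.
Base term: 5 November 2002 + 19 years → 5 November 2021.
Examination Delay Credit: +140 days → 25 March 2022.
Appellate Stay Credit: +453 days → 21 June 2023.

2023-06-21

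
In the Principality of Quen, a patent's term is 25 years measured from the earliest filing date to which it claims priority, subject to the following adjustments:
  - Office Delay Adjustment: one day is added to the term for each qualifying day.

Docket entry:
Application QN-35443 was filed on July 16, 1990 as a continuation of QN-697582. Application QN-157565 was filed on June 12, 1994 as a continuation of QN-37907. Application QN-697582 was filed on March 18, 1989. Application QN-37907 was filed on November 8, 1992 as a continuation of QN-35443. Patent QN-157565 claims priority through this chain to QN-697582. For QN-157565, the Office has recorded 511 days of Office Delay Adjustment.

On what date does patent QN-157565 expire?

Earliest priority filing: 18 March 1989.
Base term: 18 March 1989 + 25 years → 18 March 2014.
Office Delay Adjustment: +511 days → 11 August 2015.

2015-08-11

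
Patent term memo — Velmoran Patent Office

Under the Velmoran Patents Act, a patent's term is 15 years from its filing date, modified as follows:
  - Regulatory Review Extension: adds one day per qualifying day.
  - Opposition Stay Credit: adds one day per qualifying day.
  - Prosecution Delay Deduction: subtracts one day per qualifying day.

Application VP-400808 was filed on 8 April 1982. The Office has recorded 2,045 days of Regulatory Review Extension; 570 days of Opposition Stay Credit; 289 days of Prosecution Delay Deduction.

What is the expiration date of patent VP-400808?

Base term: filing date + 15 years → 8 April 1997.
Regulatory Review Extension: +2045 days → 13 November 2002.
Opposition Stay Credit: +570 days → 5 June 2004.
Prosecution Delay Deduction: −289 days → 21 August 2003.

2003-08-21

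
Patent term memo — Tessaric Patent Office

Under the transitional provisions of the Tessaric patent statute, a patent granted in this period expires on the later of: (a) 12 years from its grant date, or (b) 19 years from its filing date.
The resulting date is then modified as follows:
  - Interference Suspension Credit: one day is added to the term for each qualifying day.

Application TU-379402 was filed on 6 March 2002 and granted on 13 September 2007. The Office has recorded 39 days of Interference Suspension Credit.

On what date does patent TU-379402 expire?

(a) grant + 12 years → 13 September 2019.
(b) filing + 19 years → 6 March 2021.
Later of the two: 6 March 2021.
Interference Suspension Credit: +39 days → 14 April 2021.

2021-04-14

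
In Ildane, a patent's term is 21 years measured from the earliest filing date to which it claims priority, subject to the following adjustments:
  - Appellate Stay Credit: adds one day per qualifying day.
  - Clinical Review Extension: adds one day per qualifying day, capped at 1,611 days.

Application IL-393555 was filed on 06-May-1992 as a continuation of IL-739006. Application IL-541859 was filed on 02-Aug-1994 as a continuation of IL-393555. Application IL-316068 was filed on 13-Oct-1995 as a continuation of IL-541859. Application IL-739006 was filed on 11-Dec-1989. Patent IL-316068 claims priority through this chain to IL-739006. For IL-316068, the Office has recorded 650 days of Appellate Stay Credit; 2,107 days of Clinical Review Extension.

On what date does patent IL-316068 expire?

Earliest priority filing: 11 December 1989.
Base term: 11 December 1989 + 21 years → 11 December 2010.
Appellate Stay Credit: +650 days → 21 September 2012.
Clinical Review Extension: 2107 days claimed exceeds the 1611-day cap, so +1611 days → 18 February 2017.

February 18, 2017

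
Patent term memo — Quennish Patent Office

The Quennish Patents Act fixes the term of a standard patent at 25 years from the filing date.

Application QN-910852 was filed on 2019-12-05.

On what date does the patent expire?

Filing date + 25 years → 5 December 2044.

2044-12-05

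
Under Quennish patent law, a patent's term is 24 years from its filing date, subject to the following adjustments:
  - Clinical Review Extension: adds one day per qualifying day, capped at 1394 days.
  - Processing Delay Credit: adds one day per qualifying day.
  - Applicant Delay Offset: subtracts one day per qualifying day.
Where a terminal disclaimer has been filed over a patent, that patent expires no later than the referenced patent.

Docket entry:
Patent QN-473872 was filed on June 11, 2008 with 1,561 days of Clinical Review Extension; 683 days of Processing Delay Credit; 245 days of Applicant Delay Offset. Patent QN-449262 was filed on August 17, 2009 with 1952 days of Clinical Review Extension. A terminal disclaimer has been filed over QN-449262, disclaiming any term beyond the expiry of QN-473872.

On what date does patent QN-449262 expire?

Natural term of QN-449262:
  Base: filing + 24 years → 17 August 2033.
  Clinical Review Extension: 1952 days claimed exceeds the 1394-day cap, so +1394 days → 11 June 2037.
Expiry of referenced patent QN-473872:
  Base: filing + 24 years → 11 June 2032.
  Clinical Review Extension: 1561 days claimed exceeds the 1394-day cap, so +1394 days → 5 April 2036.
  Processing Delay Credit: +683 days → 17 February 2038.
  Applicant Delay Offset: −245 days → 17 June 2037.
Terminal disclaimer: QN-449262 expires on the earlier of 11 June 2037 and 17 June 2037.

June 11, 2037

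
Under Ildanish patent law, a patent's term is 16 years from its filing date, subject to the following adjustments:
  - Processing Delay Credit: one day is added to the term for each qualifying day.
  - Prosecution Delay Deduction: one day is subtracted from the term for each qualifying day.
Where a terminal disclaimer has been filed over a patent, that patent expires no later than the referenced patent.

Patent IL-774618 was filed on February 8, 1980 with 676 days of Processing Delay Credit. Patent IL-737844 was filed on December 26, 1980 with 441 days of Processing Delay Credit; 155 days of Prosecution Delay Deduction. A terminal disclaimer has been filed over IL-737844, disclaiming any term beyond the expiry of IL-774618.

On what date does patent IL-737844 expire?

Natural term of IL-737844:
  Base: filing + 16 years → 26 December 1996.
  Processing Delay Credit: +441 days → 12 March 1998.
  Prosecution Delay Deduction: −155 days → 8 October 1997.
Expiry of referenced patent IL-774618:
  Base: filing + 16 years → 8 February 1996.
  Processing Delay Credit: +676 days → 15 December 1997.
Terminal disclaimer: IL-737844 expires on the earlier of 8 October 1997 and 15 December 1997.

1997-10-08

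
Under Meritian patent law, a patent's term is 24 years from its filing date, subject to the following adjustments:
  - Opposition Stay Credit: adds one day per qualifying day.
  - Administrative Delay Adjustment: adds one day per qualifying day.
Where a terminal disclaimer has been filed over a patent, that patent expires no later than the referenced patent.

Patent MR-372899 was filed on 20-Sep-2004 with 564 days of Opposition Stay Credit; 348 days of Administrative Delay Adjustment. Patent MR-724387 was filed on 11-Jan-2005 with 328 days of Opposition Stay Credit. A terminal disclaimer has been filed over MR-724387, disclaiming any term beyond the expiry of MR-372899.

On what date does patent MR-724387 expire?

December 5, 2029

Natural term of MR-724387:
  Base: filing + 24 years → 11 January 2029.
  Opposition Stay Credit: +328 days → 5 December 2029.
Expiry of referenced patent MR-372899:
  Base: filing + 24 years → 20 September 2028.
  Opposition Stay Credit: +564 days → 7 April 2030.
  Administrative Delay Adjustment: +348 days → 21 March 2031.
Terminal disclaimer: MR-724387 expires on the earlier of 5 December 2029 and 21 March 2031.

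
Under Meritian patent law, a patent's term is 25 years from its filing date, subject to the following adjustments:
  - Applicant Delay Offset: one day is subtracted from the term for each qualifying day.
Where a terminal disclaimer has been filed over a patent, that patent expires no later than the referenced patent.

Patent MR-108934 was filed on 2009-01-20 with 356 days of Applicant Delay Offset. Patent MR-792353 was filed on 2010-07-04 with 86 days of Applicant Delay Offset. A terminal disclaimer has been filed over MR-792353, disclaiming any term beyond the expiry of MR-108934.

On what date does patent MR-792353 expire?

Natural term of MR-792353:
  Base: filing + 25 years → 4 July 2035.
  Applicant Delay Offset: −86 days → 9 April 2035.
Expiry of referenced patent MR-108934:
  Base: filing + 25 years → 20 January 2034.
  Applicant Delay Offset: −356 days → 29 January 2033.
Terminal disclaimer: MR-792353 expires on the earlier of 9 April 2035 and 29 January 2033.

January 29, 2033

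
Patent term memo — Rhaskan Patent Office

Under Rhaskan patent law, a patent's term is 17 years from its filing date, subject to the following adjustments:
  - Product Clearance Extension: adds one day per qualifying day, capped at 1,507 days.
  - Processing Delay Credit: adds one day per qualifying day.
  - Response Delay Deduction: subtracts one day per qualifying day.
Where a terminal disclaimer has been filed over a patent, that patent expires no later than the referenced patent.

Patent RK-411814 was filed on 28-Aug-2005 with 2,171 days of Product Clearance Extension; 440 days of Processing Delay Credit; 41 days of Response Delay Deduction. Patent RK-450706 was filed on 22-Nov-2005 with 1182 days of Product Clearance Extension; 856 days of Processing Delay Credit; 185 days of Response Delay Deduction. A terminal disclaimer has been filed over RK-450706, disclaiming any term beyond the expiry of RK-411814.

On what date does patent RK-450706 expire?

Natural term of RK-450706:
  Base: filing + 17 years → 22 November 2022.
  Product Clearance Extension: 1182 days (within the 1507-day cap) → +1182 days → 16 February 2026.
  Processing Delay Credit: +856 days → 21 June 2028.
  Response Delay Deduction: −185 days → 19 December 2027.
Expiry of referenced patent RK-411814:
  Base: filing + 17 years → 28 August 2022.
  Product Clearance Extension: 2171 days claimed exceeds the 1507-day cap, so +1507 days → 13 October 2026.
  Processing Delay Credit: +440 days → 27 December 2027.
  Response Delay Deduction: −41 days → 16 November 2027.
Terminal disclaimer: RK-450706 expires on the earlier of 19 December 2027 and 16 November 2027.

November 16, 2027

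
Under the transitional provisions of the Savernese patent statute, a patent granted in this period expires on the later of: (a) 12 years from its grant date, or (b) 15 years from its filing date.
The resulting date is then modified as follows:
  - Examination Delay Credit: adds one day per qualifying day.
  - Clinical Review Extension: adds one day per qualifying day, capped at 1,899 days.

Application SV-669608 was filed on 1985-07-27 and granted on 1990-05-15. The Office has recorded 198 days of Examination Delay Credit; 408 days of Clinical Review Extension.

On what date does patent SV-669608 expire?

(a) grant + 12 years → 15 May 2002.
(b) filing + 15 years → 27 July 2000.
Later of the two: 15 May 2002.
Examination Delay Credit: +198 days → 29 November 2002.
Clinical Review Extension: 408 days (within the 1899-day cap) → +408 days → 11 January 2004.

January 11, 2004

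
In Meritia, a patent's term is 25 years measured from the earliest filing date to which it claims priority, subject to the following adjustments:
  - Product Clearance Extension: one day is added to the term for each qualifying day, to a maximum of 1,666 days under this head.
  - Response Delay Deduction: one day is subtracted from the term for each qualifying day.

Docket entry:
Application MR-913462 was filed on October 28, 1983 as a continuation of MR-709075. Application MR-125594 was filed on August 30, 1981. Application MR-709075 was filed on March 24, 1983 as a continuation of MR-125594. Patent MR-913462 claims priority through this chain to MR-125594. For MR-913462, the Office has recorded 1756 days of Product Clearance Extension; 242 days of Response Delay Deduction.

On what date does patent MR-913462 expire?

Earliest priority filing: 30 August 1981.
Base term: 30 August 1981 + 25 years → 30 August 2006.
Product Clearance Extension: 1756 days claimed exceeds the 1666-day cap, so +1666 days → 23 March 2011.
Response Delay Deduction: −242 days → 24 July 2010.

2010-07-24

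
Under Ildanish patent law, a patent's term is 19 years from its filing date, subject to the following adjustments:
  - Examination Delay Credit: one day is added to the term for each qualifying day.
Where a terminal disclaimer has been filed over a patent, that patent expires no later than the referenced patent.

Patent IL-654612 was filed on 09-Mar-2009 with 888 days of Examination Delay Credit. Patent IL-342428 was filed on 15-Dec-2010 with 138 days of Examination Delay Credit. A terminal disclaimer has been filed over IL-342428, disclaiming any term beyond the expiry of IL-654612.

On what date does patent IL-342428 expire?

May 2, 2030

Natural term of IL-342428:
  Base: filing + 19 years → 15 December 2029.
  Examination Delay Credit: +138 days → 2 May 2030.
Expiry of referenced patent IL-654612:
  Base: filing + 19 years → 9 March 2028.
  Examination Delay Credit: +888 days → 14 August 2030.
Terminal disclaimer: IL-342428 expires on the earlier of 2 May 2030 and 14 August 2030.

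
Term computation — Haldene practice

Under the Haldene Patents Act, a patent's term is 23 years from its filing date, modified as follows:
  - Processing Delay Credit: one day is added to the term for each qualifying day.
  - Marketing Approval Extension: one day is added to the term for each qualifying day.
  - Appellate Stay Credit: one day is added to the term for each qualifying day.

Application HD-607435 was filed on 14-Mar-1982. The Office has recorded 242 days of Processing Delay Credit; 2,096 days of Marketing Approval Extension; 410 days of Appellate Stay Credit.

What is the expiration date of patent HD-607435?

Base term: filing date + 23 years → 14 March 2005.
Processing Delay Credit: +242 days → 11 November 2005.
Marketing Approval Extension: +2096 days → 8 August 2011.
Appellate Stay Credit: +410 days → 21 September 2012.

September 21, 2012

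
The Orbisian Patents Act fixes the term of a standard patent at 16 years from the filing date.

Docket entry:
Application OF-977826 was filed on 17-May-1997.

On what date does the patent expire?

May 17, 2013

Filing date + 16 years → 17 May 2013.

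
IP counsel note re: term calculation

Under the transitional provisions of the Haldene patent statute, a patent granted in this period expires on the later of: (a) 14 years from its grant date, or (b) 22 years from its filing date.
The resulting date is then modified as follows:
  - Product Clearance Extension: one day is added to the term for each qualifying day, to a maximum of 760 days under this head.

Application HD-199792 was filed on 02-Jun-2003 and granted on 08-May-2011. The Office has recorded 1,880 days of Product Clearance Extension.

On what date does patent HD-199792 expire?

2027-07-02

(a) grant + 14 years → 8 May 2025.
(b) filing + 22 years → 2 June 2025.
Later of the two: 2 June 2025.
Product Clearance Extension: 1880 days claimed exceeds the 760-day cap, so +760 days → 2 July 2027.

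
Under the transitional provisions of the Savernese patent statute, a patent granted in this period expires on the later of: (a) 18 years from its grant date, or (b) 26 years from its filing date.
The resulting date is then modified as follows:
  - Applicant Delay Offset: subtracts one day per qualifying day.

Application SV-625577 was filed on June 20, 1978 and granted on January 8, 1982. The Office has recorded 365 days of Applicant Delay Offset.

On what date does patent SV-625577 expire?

June 21, 2003

(a) grant + 18 years → 8 January 2000.
(b) filing + 26 years → 20 June 2004.
Later of the two: 20 June 2004.
Applicant Delay Offset: −365 days → 21 June 2003.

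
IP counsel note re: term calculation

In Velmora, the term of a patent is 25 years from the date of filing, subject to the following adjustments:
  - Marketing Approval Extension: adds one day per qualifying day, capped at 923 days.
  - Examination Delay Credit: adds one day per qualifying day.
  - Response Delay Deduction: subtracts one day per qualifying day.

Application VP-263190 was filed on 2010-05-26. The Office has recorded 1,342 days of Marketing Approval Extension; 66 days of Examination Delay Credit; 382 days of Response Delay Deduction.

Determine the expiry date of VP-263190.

January 22, 2037

Base term: filing date + 25 years → 26 May 2035.
Marketing Approval Extension: 1342 days claimed exceeds the 923-day cap, so +923 days → 4 December 2037.
Examination Delay Credit: +66 days → 8 February 2038.
Response Delay Deduction: −382 days → 22 January 2037.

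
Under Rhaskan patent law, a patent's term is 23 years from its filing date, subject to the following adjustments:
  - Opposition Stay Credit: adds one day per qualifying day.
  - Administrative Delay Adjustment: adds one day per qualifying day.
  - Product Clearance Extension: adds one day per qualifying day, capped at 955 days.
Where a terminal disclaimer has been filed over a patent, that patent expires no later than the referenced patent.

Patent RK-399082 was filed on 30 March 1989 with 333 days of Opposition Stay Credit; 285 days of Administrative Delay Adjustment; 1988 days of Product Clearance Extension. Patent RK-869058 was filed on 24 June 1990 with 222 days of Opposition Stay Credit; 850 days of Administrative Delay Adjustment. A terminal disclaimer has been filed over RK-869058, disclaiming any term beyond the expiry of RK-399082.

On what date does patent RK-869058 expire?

May 31, 2016

Natural term of RK-869058:
  Base: filing + 23 years → 24 June 2013.
  Opposition Stay Credit: +222 days → 1 February 2014.
  Administrative Delay Adjustment: +850 days → 31 May 2016.
Expiry of referenced patent RK-399082:
  Base: filing + 23 years → 30 March 2012.
  Opposition Stay Credit: +333 days → 26 February 2013.
  Administrative Delay Adjustment: +285 days → 8 December 2013.
  Product Clearance Extension: 1988 days claimed exceeds the 955-day cap, so +955 days → 20 July 2016.
Terminal disclaimer: RK-869058 expires on the earlier of 31 May 2016 and 20 July 2016.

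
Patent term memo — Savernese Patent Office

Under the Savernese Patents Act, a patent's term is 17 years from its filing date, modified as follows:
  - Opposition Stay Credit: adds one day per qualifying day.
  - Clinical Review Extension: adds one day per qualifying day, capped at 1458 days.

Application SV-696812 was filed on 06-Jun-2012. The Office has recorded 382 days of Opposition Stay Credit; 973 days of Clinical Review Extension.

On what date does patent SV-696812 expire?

Base term: filing date + 17 years → 6 June 2029.
Opposition Stay Credit: +382 days → 23 June 2030.
Clinical Review Extension: 973 days (within the 1458-day cap) → +973 days → 20 February 2033.

February 20, 2033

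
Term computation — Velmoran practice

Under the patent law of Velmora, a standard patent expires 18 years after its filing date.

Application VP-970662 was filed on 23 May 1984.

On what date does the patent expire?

May 23, 2002

Filing date + 18 years → 23 May 2002.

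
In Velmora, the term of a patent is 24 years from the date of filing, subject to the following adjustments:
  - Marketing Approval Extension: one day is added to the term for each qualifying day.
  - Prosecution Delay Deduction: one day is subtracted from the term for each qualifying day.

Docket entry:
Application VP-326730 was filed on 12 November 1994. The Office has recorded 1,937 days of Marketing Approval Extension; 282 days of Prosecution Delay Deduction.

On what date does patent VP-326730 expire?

May 25, 2023

Base term: filing date + 24 years → 12 November 2018.
Marketing Approval Extension: +1937 days → 2 March 2024.
Prosecution Delay Deduction: −282 days → 25 May 2023.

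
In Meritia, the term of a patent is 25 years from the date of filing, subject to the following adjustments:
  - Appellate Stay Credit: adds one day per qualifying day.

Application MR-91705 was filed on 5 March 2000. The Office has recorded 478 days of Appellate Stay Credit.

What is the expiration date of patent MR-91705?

June 26, 2026

Base term: filing date + 25 years → 5 March 2025.
Appellate Stay Credit: +478 days → 26 June 2026.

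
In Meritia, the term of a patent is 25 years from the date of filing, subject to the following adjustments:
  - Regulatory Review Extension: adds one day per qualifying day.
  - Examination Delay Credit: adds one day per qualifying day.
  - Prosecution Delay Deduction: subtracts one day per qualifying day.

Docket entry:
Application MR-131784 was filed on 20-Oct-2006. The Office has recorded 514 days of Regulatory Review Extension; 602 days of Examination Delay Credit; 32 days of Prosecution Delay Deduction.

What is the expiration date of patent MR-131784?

2034-10-08

Base term: filing date + 25 years → 20 October 2031.
Regulatory Review Extension: +514 days → 17 March 2033.
Examination Delay Credit: +602 days → 9 November 2034.
Prosecution Delay Deduction: −32 days → 8 October 2034.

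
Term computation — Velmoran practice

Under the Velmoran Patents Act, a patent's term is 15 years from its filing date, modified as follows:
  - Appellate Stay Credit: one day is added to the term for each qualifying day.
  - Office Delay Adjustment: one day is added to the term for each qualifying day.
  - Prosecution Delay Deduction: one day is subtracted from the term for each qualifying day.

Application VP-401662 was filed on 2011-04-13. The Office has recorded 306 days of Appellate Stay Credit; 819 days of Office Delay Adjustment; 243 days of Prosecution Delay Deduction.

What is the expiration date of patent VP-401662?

Base term: filing date + 15 years → 13 April 2026.
Appellate Stay Credit: +306 days → 13 February 2027.
Office Delay Adjustment: +819 days → 12 May 2029.
Prosecution Delay Deduction: −243 days → 11 September 2028.

2028-09-11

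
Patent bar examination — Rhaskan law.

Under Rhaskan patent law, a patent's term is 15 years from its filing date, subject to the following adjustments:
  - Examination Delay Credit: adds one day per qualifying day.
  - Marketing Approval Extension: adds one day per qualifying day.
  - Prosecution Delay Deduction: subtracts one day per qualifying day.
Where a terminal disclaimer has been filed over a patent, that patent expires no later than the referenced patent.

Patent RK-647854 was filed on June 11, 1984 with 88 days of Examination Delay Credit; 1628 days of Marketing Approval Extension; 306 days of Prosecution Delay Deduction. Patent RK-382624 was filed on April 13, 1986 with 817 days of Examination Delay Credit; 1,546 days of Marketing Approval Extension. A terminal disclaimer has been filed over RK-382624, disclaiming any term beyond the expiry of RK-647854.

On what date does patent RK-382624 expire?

April 21, 2003

Natural term of RK-382624:
  Base: filing + 15 years → 13 April 2001.
  Examination Delay Credit: +817 days → 9 July 2003.
  Marketing Approval Extension: +1546 days → 2 October 2007.
Expiry of referenced patent RK-647854:
  Base: filing + 15 years → 11 June 1999.
  Examination Delay Credit: +88 days → 7 September 1999.
  Marketing Approval Extension: +1628 days → 21 February 2004.
  Prosecution Delay Deduction: −306 days → 21 April 2003.
Terminal disclaimer: RK-382624 expires on the earlier of 2 October 2007 and 21 April 2003.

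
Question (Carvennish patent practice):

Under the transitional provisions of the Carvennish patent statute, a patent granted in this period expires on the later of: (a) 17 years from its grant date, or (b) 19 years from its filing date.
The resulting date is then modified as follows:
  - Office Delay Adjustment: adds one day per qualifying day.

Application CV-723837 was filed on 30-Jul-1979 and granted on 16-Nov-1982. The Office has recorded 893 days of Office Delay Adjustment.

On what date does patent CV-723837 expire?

April 27, 2002

(a) grant + 17 years → 16 November 1999.
(b) filing + 19 years → 30 July 1998.
Later of the two: 16 November 1999.
Office Delay Adjustment: +893 days → 27 April 2002.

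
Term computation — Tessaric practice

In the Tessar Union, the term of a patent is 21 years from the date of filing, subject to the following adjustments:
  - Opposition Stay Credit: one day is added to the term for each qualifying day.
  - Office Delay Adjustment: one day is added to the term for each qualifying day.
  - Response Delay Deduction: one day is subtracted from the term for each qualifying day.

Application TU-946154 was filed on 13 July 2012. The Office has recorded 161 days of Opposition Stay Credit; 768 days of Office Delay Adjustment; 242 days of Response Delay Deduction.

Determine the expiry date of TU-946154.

Base term: filing date + 21 years → 13 July 2033.
Opposition Stay Credit: +161 days → 21 December 2033.
Office Delay Adjustment: +768 days → 28 January 2036.
Response Delay Deduction: −242 days → 31 May 2035.

2035-05-31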